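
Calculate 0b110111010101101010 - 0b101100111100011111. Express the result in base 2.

0b1010011001001011

Subtract column by column in base 2:
  0-1 → 1 (borrow)
  1-1-1 → 1 (borrow)
  0-1-1 → 0 (borrow)
  1-1-1 → 1 (borrow)
  0-1-1 → 0 (borrow)
  1-0-1 → 0
  1-0 → 1
  0-0 → 0
  1-1 → 0
  0-1 → 1 (borrow)
  1-1-1 → 1 (borrow)
  0-1-1 → 0 (borrow)
  1-0-1 → 0
  1-0 → 1
  1-1 → 0
  0-1 → 1 (borrow)
  1-0-1 → 0
  1-1 → 0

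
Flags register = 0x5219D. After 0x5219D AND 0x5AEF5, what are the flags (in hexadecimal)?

0x52095

AND each hex digit independently (no carries):
  5&5=5, 2&A=2, 1&E=0, 9&F=9, D&5=5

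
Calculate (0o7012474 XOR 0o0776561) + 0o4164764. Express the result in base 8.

First 0o7012474 XOR 0o0776561 = 0o7764115.
Add column by column in base 8, right to left:
  5+4 = 1 carry 1
  1+6+1 = 0 carry 1
  1+7+1 = 1 carry 1
  4+4+1 = 1 carry 1
  6+6+1 = 5 carry 1
  7+1+1 = 1 carry 1
  7+4+1 = 4 carry 1
  final carry 1

0o14151101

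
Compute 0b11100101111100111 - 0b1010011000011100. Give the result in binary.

0b10010010111001011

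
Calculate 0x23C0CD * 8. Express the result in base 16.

0x11E0668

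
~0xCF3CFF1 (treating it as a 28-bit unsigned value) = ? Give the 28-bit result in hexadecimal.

Each hex digit d becomes F−d:
  C→3, F→0, 3→C, C→3, F→0, F→0, 1→E

0x30C300E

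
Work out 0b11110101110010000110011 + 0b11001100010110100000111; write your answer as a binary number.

Add column by column in base 2, right to left:
  1+1 = 0 carry 1
  1+1+1 = 1 carry 1
  0+1+1 = 0 carry 1
  0+0+1 = 1
  1+0 = 1
  1+0 = 1
  0+0 = 0
  0+0 = 0
  0+1 = 1
  0+0 = 0
  1+1 = 0 carry 1
  0+1+1 = 0 carry 1
  0+0+1 = 1
  1+1 = 0 carry 1
  1+0+1 = 0 carry 1
  1+0+1 = 0 carry 1
  0+0+1 = 1
  1+1 = 0 carry 1
  0+1+1 = 0 carry 1
  1+0+1 = 0 carry 1
  1+0+1 = 0 carry 1
  1+1+1 = 1 carry 1
  1+1+1 = 1 carry 1
  final carry 1

0b111000010001000100111010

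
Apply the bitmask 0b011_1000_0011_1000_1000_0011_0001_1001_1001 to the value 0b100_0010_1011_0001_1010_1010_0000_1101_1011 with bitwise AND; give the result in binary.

AND bit by bit (1 only where both bits are 1):
  10000101011000110101010000011011011
& 01110000011100010000011000110011001
= 00000000011000010000010000010011001

0b00000000011000010000010000010011001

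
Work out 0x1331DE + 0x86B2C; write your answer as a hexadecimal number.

0x1B9D0A

Add column by column in base 16, right to left:
  E+C = A carry 1
  D+2+1 = 0 carry 1
  1+B+1 = D
  3+6 = 9
  3+8 = B
  1+0 = 1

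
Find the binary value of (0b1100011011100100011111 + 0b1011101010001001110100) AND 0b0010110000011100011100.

Add column by column in base 2, right to left:
  1+0 = 1
  1+0 = 1
  1+1 = 0 carry 1
  1+0+1 = 0 carry 1
  1+1+1 = 1 carry 1
  0+1+1 = 0 carry 1
  0+1+1 = 0 carry 1
  0+0+1 = 1
  1+0 = 1
  0+1 = 1
  0+0 = 0
  1+0 = 1
  1+0 = 1
  1+1 = 0 carry 1
  0+0+1 = 1
  1+1 = 0 carry 1
  1+0+1 = 0 carry 1
  0+1+1 = 0 carry 1
  0+1+1 = 0 carry 1
  0+1+1 = 0 carry 1
  1+0+1 = 0 carry 1
  1+1+1 = 1 carry 1
  final carry 1
Sum = 0b11000000101101110010011; now AND with 0b0010110000011100011100:
  11000000101101110010011
& 00010110000011100011100
= 00000000000001100010000

0b1100010000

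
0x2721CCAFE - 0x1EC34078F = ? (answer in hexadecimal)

0x85E8C36F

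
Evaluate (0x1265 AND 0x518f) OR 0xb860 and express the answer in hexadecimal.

0xb865

0x1265 AND 0x518f = 0x1005.
Then OR with 0xb860.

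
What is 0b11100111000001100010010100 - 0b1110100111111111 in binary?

Subtract column by column in base 2:
  0-1 → 1 (borrow)
  0-1-1 → 0 (borrow)
  1-1-1 → 1 (borrow)
  0-1-1 → 0 (borrow)
  1-1-1 → 1 (borrow)
  0-1-1 → 0 (borrow)
  0-1-1 → 0 (borrow)
  1-1-1 → 1 (borrow)
  0-1-1 → 0 (borrow)
  0-0-1 → 1 (borrow)
  0-0-1 → 1 (borrow)
  1-1-1 → 1 (borrow)
  1-0-1 → 0
  0-1 → 1 (borrow)
  0-1-1 → 0 (borrow)
  0-1-1 → 0 (borrow)
  0-0-1 → 1 (borrow)
  0-0-1 → 1 (borrow)
  1-0-1 → 0
  1-0 → 1
  1-0 → 1
  0-0 → 0
  0-0 → 0
  1-0 → 1
  1-0 → 1
  1-0 → 1

0b11100110110010111010010101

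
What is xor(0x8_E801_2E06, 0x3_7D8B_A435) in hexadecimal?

0xB958A8A33

XOR each hex digit independently (no carries):
  8^3=B, E^7=9, 8^D=5, 0^8=8, 1^B=A, 2^A=8, E^4=A, 0^3=3, 6^5=3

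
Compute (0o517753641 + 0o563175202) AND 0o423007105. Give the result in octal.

0o3001001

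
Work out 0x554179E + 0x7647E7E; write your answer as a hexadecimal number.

0xCB8961C

Add column by column in base 16, right to left:
  E+E = C carry 1
  9+7+1 = 1 carry 1
  7+E+1 = 6 carry 1
  1+7+1 = 9
  4+4 = 8
  5+6 = B
  5+7 = C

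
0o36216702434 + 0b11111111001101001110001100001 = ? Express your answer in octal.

0o42210420575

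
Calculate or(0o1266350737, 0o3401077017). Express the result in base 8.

0o3667377737

OR each oct digit independently (no carries):
  1|3=3, 2|4=6, 6|0=6, 6|1=7, 3|0=3, 5|7=7, 0|7=7, 7|0=7, 3|1=3, 7|7=7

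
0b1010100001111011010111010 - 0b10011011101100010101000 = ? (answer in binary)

Subtract column by column in base 2:
  0-0 → 0
  1-0 → 1
  0-0 → 0
  1-1 → 0
  1-0 → 1
  1-1 → 0
  0-0 → 0
  1-1 → 0
  0-0 → 0
  1-0 → 1
  1-0 → 1
  0-1 → 1 (borrow)
  1-1-1 → 1 (borrow)
  1-0-1 → 0
  1-1 → 0
  1-1 → 0
  0-1 → 1 (borrow)
  0-0-1 → 1 (borrow)
  0-1-1 → 0 (borrow)
  0-1-1 → 0 (borrow)
  1-0-1 → 0
  0-0 → 0
  1-1 → 0
  0-0 → 0
  1-0 → 1

0b1000000110001111000010010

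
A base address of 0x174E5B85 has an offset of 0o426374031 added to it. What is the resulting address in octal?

0o3352051636

0x174E5B85 = 0o2723455605 in octal.
Add column by column in base 8, right to left:
  5+1 = 6
  0+3 = 3
  6+0 = 6
  5+4 = 1 carry 1
  5+7+1 = 5 carry 1
  4+3+1 = 0 carry 1
  3+6+1 = 2 carry 1
  2+2+1 = 5
  7+4 = 3 carry 1
  2+0+1 = 3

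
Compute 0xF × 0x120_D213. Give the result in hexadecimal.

0x10EC4F1D

Multiply each base-16 digit by 15, carrying:
  3×15 = 45 → write D carry 2
  1×15+2 = 17 → write 1 carry 1
  2×15+1 = 31 → write F carry 1
  D×15+1 = 196 → write 4 carry 12
  0×15+12 = 12 → write C
  2×15 = 30 → write E carry 1
  1×15+1 = 16 → write 0 carry 1
  remaining carry: 1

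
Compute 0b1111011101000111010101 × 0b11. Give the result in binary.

Multiply each base-2 digit by 3, carrying:
  1×3 = 3 → write 1 carry 1
  0×3+1 = 1 → write 1
  1×3 = 3 → write 1 carry 1
  0×3+1 = 1 → write 1
  1×3 = 3 → write 1 carry 1
  0×3+1 = 1 → write 1
  1×3 = 3 → write 1 carry 1
  1×3+1 = 4 → write 0 carry 2
  1×3+2 = 5 → write 1 carry 2
  0×3+2 = 2 → write 0 carry 1
  0×3+1 = 1 → write 1
  0×3 = 0 → write 0
  1×3 = 3 → write 1 carry 1
  0×3+1 = 1 → write 1
  1×3 = 3 → write 1 carry 1
  1×3+1 = 4 → write 0 carry 2
  1×3+2 = 5 → write 1 carry 2
  0×3+2 = 2 → write 0 carry 1
  1×3+1 = 4 → write 0 carry 2
  1×3+2 = 5 → write 1 carry 2
  1×3+2 = 5 → write 1 carry 2
  1×3+2 = 5 → write 1 carry 2
  remaining carry: 10

0b101110010111010101111111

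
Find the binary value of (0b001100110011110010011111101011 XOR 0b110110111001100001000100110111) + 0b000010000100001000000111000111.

First 0b001100110011110010011111101011 XOR 0b110110111001100001000100110111 = 0b111010001010010011011011011100.
Add column by column in base 2, right to left:
  0+1 = 1
  0+1 = 1
  1+1 = 0 carry 1
  1+0+1 = 0 carry 1
  1+0+1 = 0 carry 1
  0+0+1 = 1
  1+1 = 0 carry 1
  1+1+1 = 1 carry 1
  0+1+1 = 0 carry 1
  1+0+1 = 0 carry 1
  1+0+1 = 0 carry 1
  0+0+1 = 1
  1+0 = 1
  1+0 = 1
  0+0 = 0
  0+1 = 1
  1+0 = 1
  0+0 = 0
  0+0 = 0
  1+0 = 1
  0+1 = 1
  1+0 = 1
  0+0 = 0
  0+0 = 0
  0+0 = 0
  1+1 = 0 carry 1
  0+0+1 = 1
  1+0 = 1
  1+0 = 1
  1+0 = 1

0b111100001110011011100010100011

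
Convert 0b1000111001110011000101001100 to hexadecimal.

0x8E7314C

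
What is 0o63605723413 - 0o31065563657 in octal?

Subtract column by column in base 8:
  3-7 → 4 (borrow)
  1-5-1 → 3 (borrow)
  4-6-1 → 5 (borrow)
  3-3-1 → 7 (borrow)
  2-6-1 → 3 (borrow)
  7-5-1 → 1
  5-5 → 0
  0-6 → 2 (borrow)
  6-0-1 → 5
  3-1 → 2
  6-3 → 3

0o32520137534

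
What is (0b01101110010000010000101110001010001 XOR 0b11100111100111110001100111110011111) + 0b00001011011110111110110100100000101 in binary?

0b10010101010110011111111110011010011

First 0b01101110010000010000101110001010001 XOR 0b11100111100111110001100111110011111 = 0b10001001110111100001001001111001110.
Add column by column in base 2, right to left:
  0+1 = 1
  1+0 = 1
  1+1 = 0 carry 1
  1+0+1 = 0 carry 1
  0+0+1 = 1
  0+0 = 0
  1+0 = 1
  1+0 = 1
  1+1 = 0 carry 1
  1+0+1 = 0 carry 1
  0+0+1 = 1
  0+1 = 1
  1+0 = 1
  0+1 = 1
  0+1 = 1
  1+0 = 1
  0+1 = 1
  0+1 = 1
  0+1 = 1
  0+1 = 1
  1+1 = 0 carry 1
  1+0+1 = 0 carry 1
  1+1+1 = 1 carry 1
  1+1+1 = 1 carry 1
  0+1+1 = 0 carry 1
  1+1+1 = 1 carry 1
  1+0+1 = 0 carry 1
  1+1+1 = 1 carry 1
  0+1+1 = 0 carry 1
  0+0+1 = 1
  1+1 = 0 carry 1
  0+0+1 = 1
  0+0 = 0
  0+0 = 0
  1+0 = 1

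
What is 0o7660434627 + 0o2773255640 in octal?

Add column by column in base 8, right to left:
  7+0 = 7
  2+4 = 6
  6+6 = 4 carry 1
  4+5+1 = 2 carry 1
  3+5+1 = 1 carry 1
  4+2+1 = 7
  0+3 = 3
  6+7 = 5 carry 1
  6+7+1 = 6 carry 1
  7+2+1 = 2 carry 1
  final carry 1

0o12653712467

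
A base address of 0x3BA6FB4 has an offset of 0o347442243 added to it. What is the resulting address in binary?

0b111010110001011010001010111

0x3BA6FB4 = 0b11101110100110111110110100 in binary.
0o347442243 = 0b11100111100100010010100011 in binary.
Add column by column in base 2, right to left:
  0+1 = 1
  0+1 = 1
  1+0 = 1
  0+0 = 0
  1+0 = 1
  1+1 = 0 carry 1
  0+0+1 = 1
  1+1 = 0 carry 1
  1+0+1 = 0 carry 1
  1+0+1 = 0 carry 1
  1+1+1 = 1 carry 1
  1+0+1 = 0 carry 1
  0+0+1 = 1
  1+0 = 1
  1+1 = 0 carry 1
  0+0+1 = 1
  0+0 = 0
  1+1 = 0 carry 1
  0+1+1 = 0 carry 1
  1+1+1 = 1 carry 1
  1+1+1 = 1 carry 1
  1+0+1 = 0 carry 1
  0+0+1 = 1
  1+1 = 0 carry 1
  1+1+1 = 1 carry 1
  1+1+1 = 1 carry 1
  final carry 1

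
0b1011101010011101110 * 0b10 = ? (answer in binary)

0b10111010100111011100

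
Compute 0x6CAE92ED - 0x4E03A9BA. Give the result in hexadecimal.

0x1EAAE933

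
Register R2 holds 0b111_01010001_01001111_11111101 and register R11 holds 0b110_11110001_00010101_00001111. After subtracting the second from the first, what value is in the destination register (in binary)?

0b11000000011101011101110

Subtract column by column in base 2:
  1-1 → 0
  0-1 → 1 (borrow)
  1-1-1 → 1 (borrow)
  1-1-1 → 1 (borrow)
  1-0-1 → 0
  1-0 → 1
  1-0 → 1
  1-0 → 1
  1-1 → 0
  1-0 → 1
  1-1 → 0
  1-0 → 1
  0-1 → 1 (borrow)
  0-0-1 → 1 (borrow)
  1-0-1 → 0
  0-0 → 0
  1-1 → 0
  0-0 → 0
  0-0 → 0
  0-0 → 0
  1-1 → 0
  0-1 → 1 (borrow)
  1-1-1 → 1 (borrow)
  0-1-1 → 0 (borrow)
  1-0-1 → 0
  1-1 → 0
  1-1 → 0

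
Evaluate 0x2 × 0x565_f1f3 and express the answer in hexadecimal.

Multiply each base-16 digit by 2, carrying:
  3×2 = 6 → write 6
  f×2 = 30 → write e carry 1
  1×2+1 = 3 → write 3
  f×2 = 30 → write e carry 1
  5×2+1 = 11 → write b
  6×2 = 12 → write c
  5×2 = 10 → write a

0xacbe3e6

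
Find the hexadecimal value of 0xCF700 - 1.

0xCF6FF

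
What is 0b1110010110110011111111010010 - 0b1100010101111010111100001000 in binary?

0b10000000111001000011001010

Subtract column by column in base 2:
  0-0 → 0
  1-0 → 1
  0-0 → 0
  0-1 → 1 (borrow)
  1-0-1 → 0
  0-0 → 0
  1-0 → 1
  1-0 → 1
  1-1 → 0
  1-1 → 0
  1-1 → 0
  1-1 → 0
  1-0 → 1
  1-1 → 0
  0-0 → 0
  0-1 → 1 (borrow)
  1-1-1 → 1 (borrow)
  1-1-1 → 1 (borrow)
  0-1-1 → 0 (borrow)
  1-0-1 → 0
  1-1 → 0
  0-0 → 0
  1-1 → 0
  0-0 → 0
  0-0 → 0
  1-0 → 1
  1-1 → 0
  1-1 → 0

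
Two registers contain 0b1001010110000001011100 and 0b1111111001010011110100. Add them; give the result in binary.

0b11001001111010101010000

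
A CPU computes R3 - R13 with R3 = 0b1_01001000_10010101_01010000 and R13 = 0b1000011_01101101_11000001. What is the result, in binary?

Subtract column by column in base 2:
  0-1 → 1 (borrow)
  0-0-1 → 1 (borrow)
  0-0-1 → 1 (borrow)
  0-0-1 → 1 (borrow)
  1-0-1 → 0
  0-0 → 0
  1-1 → 0
  0-1 → 1 (borrow)
  1-1-1 → 1 (borrow)
  0-0-1 → 1 (borrow)
  1-1-1 → 1 (borrow)
  0-1-1 → 0 (borrow)
  1-0-1 → 0
  0-1 → 1 (borrow)
  0-1-1 → 0 (borrow)
  1-0-1 → 0
  0-1 → 1 (borrow)
  0-1-1 → 0 (borrow)
  0-0-1 → 1 (borrow)
  1-0-1 → 0
  0-0 → 0
  0-0 → 0
  1-1 → 0
  0-0 → 0
  1-0 → 1

0b1000001010010011110001111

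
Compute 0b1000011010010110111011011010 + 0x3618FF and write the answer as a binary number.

0b1000100111111000011111011001

0x3618FF = 0b1101100001100011111111 in binary.
Add column by column in base 2, right to left:
  0+1 = 1
  1+1 = 0 carry 1
  0+1+1 = 0 carry 1
  1+1+1 = 1 carry 1
  1+1+1 = 1 carry 1
  0+1+1 = 0 carry 1
  1+1+1 = 1 carry 1
  1+1+1 = 1 carry 1
  0+0+1 = 1
  1+0 = 1
  1+0 = 1
  1+1 = 0 carry 1
  0+1+1 = 0 carry 1
  1+0+1 = 0 carry 1
  1+0+1 = 0 carry 1
  0+0+1 = 1
  1+0 = 1
  0+1 = 1
  0+1 = 1
  1+0 = 1
  0+1 = 1
  1+1 = 0 carry 1
  1+0+1 = 0 carry 1
  0+0+1 = 1
  0+0 = 0
  0+0 = 0
  0+0 = 0
  1+0 = 1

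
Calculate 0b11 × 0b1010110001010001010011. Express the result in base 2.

Multiply each base-2 digit by 3, carrying:
  1×3 = 3 → write 1 carry 1
  1×3+1 = 4 → write 0 carry 2
  0×3+2 = 2 → write 0 carry 1
  0×3+1 = 1 → write 1
  1×3 = 3 → write 1 carry 1
  0×3+1 = 1 → write 1
  1×3 = 3 → write 1 carry 1
  0×3+1 = 1 → write 1
  0×3 = 0 → write 0
  0×3 = 0 → write 0
  1×3 = 3 → write 1 carry 1
  0×3+1 = 1 → write 1
  1×3 = 3 → write 1 carry 1
  0×3+1 = 1 → write 1
  0×3 = 0 → write 0
  0×3 = 0 → write 0
  1×3 = 3 → write 1 carry 1
  1×3+1 = 4 → write 0 carry 2
  0×3+2 = 2 → write 0 carry 1
  1×3+1 = 4 → write 0 carry 2
  0×3+2 = 2 → write 0 carry 1
  1×3+1 = 4 → write 0 carry 2
  remaining carry: 10

0b100000010011110011111001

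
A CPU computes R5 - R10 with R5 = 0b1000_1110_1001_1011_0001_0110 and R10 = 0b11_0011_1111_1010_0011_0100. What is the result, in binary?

0b10110101010000011100010

Subtract column by column in base 2:
  0-0 → 0
  1-0 → 1
  1-1 → 0
  0-0 → 0
  1-1 → 0
  0-1 → 1 (borrow)
  0-0-1 → 1 (borrow)
  0-0-1 → 1 (borrow)
  1-0-1 → 0
  1-1 → 0
  0-0 → 0
  1-1 → 0
  1-1 → 0
  0-1 → 1 (borrow)
  0-1-1 → 0 (borrow)
  1-1-1 → 1 (borrow)
  0-1-1 → 0 (borrow)
  1-1-1 → 1 (borrow)
  1-0-1 → 0
  1-0 → 1
  0-1 → 1 (borrow)
  0-1-1 → 0 (borrow)
  0-0-1 → 1 (borrow)
  1-0-1 → 0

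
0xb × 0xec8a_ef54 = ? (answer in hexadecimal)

Multiply each base-16 digit by 11, carrying:
  4×11 = 44 → write c carry 2
  5×11+2 = 57 → write 9 carry 3
  f×11+3 = 168 → write 8 carry 10
  e×11+10 = 164 → write 4 carry 10
  a×11+10 = 120 → write 8 carry 7
  8×11+7 = 95 → write f carry 5
  c×11+5 = 137 → write 9 carry 8
  e×11+8 = 162 → write 2 carry 10
  remaining carry: a

0xa29f8489c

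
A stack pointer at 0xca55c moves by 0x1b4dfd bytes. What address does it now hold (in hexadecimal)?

Add column by column in base 16, right to left:
  c+d = 9 carry 1
  5+f+1 = 5 carry 1
  5+d+1 = 3 carry 1
  a+4+1 = f
  c+b = 7 carry 1
  0+1+1 = 2

0x27f359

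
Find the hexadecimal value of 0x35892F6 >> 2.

0xD624BD

2 bits is not a whole number of base-16 digits; in binary: 11010110001001001011110110 >> 2 = 110101100010010010111101.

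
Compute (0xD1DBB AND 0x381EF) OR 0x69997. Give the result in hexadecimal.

0x799BF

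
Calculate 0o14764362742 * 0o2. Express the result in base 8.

0o31750745704

Multiply each base-8 digit by 2, carrying:
  2×2 = 4 → write 4
  4×2 = 8 → write 0 carry 1
  7×2+1 = 15 → write 7 carry 1
  2×2+1 = 5 → write 5
  6×2 = 12 → write 4 carry 1
  3×2+1 = 7 → write 7
  4×2 = 8 → write 0 carry 1
  6×2+1 = 13 → write 5 carry 1
  7×2+1 = 15 → write 7 carry 1
  4×2+1 = 9 → write 1 carry 1
  1×2+1 = 3 → write 3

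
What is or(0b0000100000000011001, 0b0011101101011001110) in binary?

0b0011101101011011111

OR bit by bit (1 where either bit is 1):
  0000100000000011001
| 0011101101011001110
= 0011101101011011111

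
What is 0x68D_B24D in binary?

0b110100011011011001001001101

Expand each hex digit to 4 bits: 6=0110 8=1000 D=1101 B=1011 2=0010 4=0100 D=1101.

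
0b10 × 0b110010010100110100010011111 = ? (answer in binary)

0b1100100101001101000100111110

Multiply each base-2 digit by 2, carrying:
  1×2 = 2 → write 0 carry 1
  1×2+1 = 3 → write 1 carry 1
  1×2+1 = 3 → write 1 carry 1
  1×2+1 = 3 → write 1 carry 1
  1×2+1 = 3 → write 1 carry 1
  0×2+1 = 1 → write 1
  0×2 = 0 → write 0
  1×2 = 2 → write 0 carry 1
  0×2+1 = 1 → write 1
  0×2 = 0 → write 0
  0×2 = 0 → write 0
  1×2 = 2 → write 0 carry 1
  0×2+1 = 1 → write 1
  1×2 = 2 → write 0 carry 1
  1×2+1 = 3 → write 1 carry 1
  0×2+1 = 1 → write 1
  0×2 = 0 → write 0
  1×2 = 2 → write 0 carry 1
  0×2+1 = 1 → write 1
  1×2 = 2 → write 0 carry 1
  0×2+1 = 1 → write 1
  0×2 = 0 → write 0
  1×2 = 2 → write 0 carry 1
  0×2+1 = 1 → write 1
  0×2 = 0 → write 0
  1×2 = 2 → write 0 carry 1
  1×2+1 = 3 → write 1 carry 1
  remaining carry: 1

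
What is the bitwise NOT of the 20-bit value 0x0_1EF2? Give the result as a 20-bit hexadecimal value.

0xFE10D

Each hex digit d becomes F−d:
  0→F, 1→E, E→1, F→0, 2→D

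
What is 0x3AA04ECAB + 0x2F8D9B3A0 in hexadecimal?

0x6A2DEA04B

Add column by column in base 16, right to left:
  B+0 = B
  A+A = 4 carry 1
  C+3+1 = 0 carry 1
  E+B+1 = A carry 1
  4+9+1 = E
  0+D = D
  A+8 = 2 carry 1
  A+F+1 = A carry 1
  3+2+1 = 6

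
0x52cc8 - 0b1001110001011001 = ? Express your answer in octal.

0o1110157

0x52cc8 = 0o1226310 in octal.
0b1001110001011001 = 0o116131 in octal.
Subtract column by column in base 8:
  0-1 → 7 (borrow)
  1-3-1 → 5 (borrow)
  3-1-1 → 1
  6-6 → 0
  2-1 → 1
  2-1 → 1
  1-0 → 1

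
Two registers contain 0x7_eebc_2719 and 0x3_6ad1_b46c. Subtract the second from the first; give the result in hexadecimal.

Subtract column by column in base 16:
  9-c → d (borrow)
  1-6-1 → a (borrow)
  7-4-1 → 2
  2-b → 7 (borrow)
  c-1-1 → a
  b-d → e (borrow)
  e-a-1 → 3
  e-6 → 8
  7-3 → 4

0x483ea72ad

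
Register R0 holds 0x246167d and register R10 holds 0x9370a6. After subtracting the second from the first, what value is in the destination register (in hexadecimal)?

Subtract column by column in base 16:
  d-6 → 7
  7-a → d (borrow)
  6-0-1 → 5
  1-7 → a (borrow)
  6-3-1 → 2
  4-9 → b (borrow)
  2-0-1 → 1

0x1b2a5d7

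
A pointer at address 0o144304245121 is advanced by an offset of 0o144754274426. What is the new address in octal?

0o311260541547

Add column by column in base 8, right to left:
  1+6 = 7
  2+2 = 4
  1+4 = 5
  5+4 = 1 carry 1
  4+7+1 = 4 carry 1
  2+2+1 = 5
  4+4 = 0 carry 1
  0+5+1 = 6
  3+7 = 2 carry 1
  4+4+1 = 1 carry 1
  4+4+1 = 1 carry 1
  1+1+1 = 3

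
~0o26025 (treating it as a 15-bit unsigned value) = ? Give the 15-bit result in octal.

0o51752

Each oct digit d becomes 7−d:
  2→5, 6→1, 0→7, 2→5, 5→2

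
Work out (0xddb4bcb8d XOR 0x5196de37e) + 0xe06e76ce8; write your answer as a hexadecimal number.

0x16c90d95db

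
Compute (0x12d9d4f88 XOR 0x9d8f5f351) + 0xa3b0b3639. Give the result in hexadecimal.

0x133073f312

First 0x12d9d4f88 XOR 0x9d8f5f351 = 0x8f568bcd9.
Add column by column in base 16, right to left:
  9+9 = 2 carry 1
  d+3+1 = 1 carry 1
  c+6+1 = 3 carry 1
  b+3+1 = f
  8+b = 3 carry 1
  6+0+1 = 7
  5+b = 0 carry 1
  f+3+1 = 3 carry 1
  8+a+1 = 3 carry 1
  final carry 1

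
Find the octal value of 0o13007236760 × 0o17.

Multiply each base-8 digit by 15, carrying:
  0×15 = 0 → write 0
  6×15 = 90 → write 2 carry 11
  7×15+11 = 116 → write 4 carry 14
  6×15+14 = 104 → write 0 carry 13
  3×15+13 = 58 → write 2 carry 7
  2×15+7 = 37 → write 5 carry 4
  7×15+4 = 109 → write 5 carry 13
  0×15+13 = 13 → write 5 carry 1
  0×15+1 = 1 → write 1
  3×15 = 45 → write 5 carry 5
  1×15+5 = 20 → write 4 carry 2
  remaining carry: 2

0o245155520420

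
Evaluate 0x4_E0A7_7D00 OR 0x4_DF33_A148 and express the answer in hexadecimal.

OR each hex digit independently (no carries):
  4|4=4, E|D=F, 0|F=F, A|3=B, 7|3=7, 7|A=F, D|1=D, 0|4=4, 0|8=8

0x4FFB7FD48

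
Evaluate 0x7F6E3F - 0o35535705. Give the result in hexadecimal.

0x8B27A

0o35535705 = 0x76BBC5 in hexadecimal.
Subtract column by column in base 16:
  F-5 → A
  3-C → 7 (borrow)
  E-B-1 → 2
  6-B → B (borrow)
  F-6-1 → 8
  7-7 → 0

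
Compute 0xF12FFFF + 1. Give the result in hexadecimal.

0xF130000

The trailing 4 digits are F (max in base 16), so adding 1 cascades: they roll to 0 and the next digit up increments.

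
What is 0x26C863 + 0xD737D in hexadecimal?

0x343BE0

Add column by column in base 16, right to left:
  3+D = 0 carry 1
  6+7+1 = E
  8+3 = B
  C+7 = 3 carry 1
  6+D+1 = 4 carry 1
  2+0+1 = 3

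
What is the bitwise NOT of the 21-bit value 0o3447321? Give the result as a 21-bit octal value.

0o4330456

Each oct digit d becomes 7−d:
  3→4, 4→3, 4→3, 7→0, 3→4, 2→5, 1→6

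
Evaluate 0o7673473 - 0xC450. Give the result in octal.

0o7531353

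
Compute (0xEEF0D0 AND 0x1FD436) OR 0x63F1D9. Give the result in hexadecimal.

0x6FF1D9

0xEEF0D0 AND 0x1FD436 = 0x0ED010.
Then OR with 0x63F1D9.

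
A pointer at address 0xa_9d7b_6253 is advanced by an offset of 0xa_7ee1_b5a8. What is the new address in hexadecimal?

0x151c5d17fb

Add column by column in base 16, right to left:
  3+8 = b
  5+a = f
  2+5 = 7
  6+b = 1 carry 1
  b+1+1 = d
  7+e = 5 carry 1
  d+e+1 = c carry 1
  9+7+1 = 1 carry 1
  a+a+1 = 5 carry 1
  final carry 1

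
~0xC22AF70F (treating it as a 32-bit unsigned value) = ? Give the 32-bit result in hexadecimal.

0x3DD508F0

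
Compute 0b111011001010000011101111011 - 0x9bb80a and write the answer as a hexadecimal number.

0x6c94f71

0b111011001010000011101111011 = 0x765077b in hexadecimal.
Subtract column by column in base 16:
  b-a → 1
  7-0 → 7
  7-8 → f (borrow)
  0-b-1 → 4 (borrow)
  5-b-1 → 9 (borrow)
  6-9-1 → c (borrow)
  7-0-1 → 6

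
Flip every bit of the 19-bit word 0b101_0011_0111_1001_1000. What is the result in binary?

Invert each bit: 1010011011110011000 → 0101100100001100111.

0b0101100100001100111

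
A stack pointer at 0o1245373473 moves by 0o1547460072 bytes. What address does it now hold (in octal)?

0o3015053565

Add column by column in base 8, right to left:
  3+2 = 5
  7+7 = 6 carry 1
  4+0+1 = 5
  3+0 = 3
  7+6 = 5 carry 1
  3+4+1 = 0 carry 1
  5+7+1 = 5 carry 1
  4+4+1 = 1 carry 1
  2+5+1 = 0 carry 1
  1+1+1 = 3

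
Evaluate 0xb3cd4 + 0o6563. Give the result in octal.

0xb3cd4 = 0o2636324 in octal.
Add column by column in base 8, right to left:
  4+3 = 7
  2+6 = 0 carry 1
  3+5+1 = 1 carry 1
  6+6+1 = 5 carry 1
  3+0+1 = 4
  6+0 = 6
  2+0 = 2

0o2645107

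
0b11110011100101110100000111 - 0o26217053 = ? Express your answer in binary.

0b11011101010011111011011100

0o26217053 = 0b10110010001111000101011 in binary.
Subtract column by column in base 2:
  1-1 → 0
  1-1 → 0
  1-0 → 1
  0-1 → 1 (borrow)
  0-0-1 → 1 (borrow)
  0-1-1 → 0 (borrow)
  0-0-1 → 1 (borrow)
  0-0-1 → 1 (borrow)
  1-0-1 → 0
  0-1 → 1 (borrow)
  1-1-1 → 1 (borrow)
  1-1-1 → 1 (borrow)
  1-1-1 → 1 (borrow)
  0-0-1 → 1 (borrow)
  1-0-1 → 0
  0-0 → 0
  0-1 → 1 (borrow)
  1-0-1 → 0
  1-0 → 1
  1-1 → 0
  0-1 → 1 (borrow)
  0-0-1 → 1 (borrow)
  1-1-1 → 1 (borrow)
  1-0-1 → 0
  1-0 → 1
  1-0 → 1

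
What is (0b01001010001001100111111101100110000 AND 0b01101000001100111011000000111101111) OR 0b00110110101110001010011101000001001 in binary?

0b1111110101110101011011101100101001

0b01001010001001100111111101100110000 AND 0b01101000001100111011000000111101111 = 0b01001000001000100011000000100100000.
Then OR with 0b00110110101110001010011101000001001.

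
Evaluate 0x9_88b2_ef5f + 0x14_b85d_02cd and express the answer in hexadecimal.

Add column by column in base 16, right to left:
  f+d = c carry 1
  5+c+1 = 2 carry 1
  f+2+1 = 2 carry 1
  e+0+1 = f
  2+d = f
  b+5 = 0 carry 1
  8+8+1 = 1 carry 1
  8+b+1 = 4 carry 1
  9+4+1 = e
  0+1 = 1

0x1e410ff22c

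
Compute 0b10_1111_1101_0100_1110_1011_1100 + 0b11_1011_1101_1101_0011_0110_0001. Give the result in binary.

Add column by column in base 2, right to left:
  0+1 = 1
  0+0 = 0
  1+0 = 1
  1+0 = 1
  1+0 = 1
  1+1 = 0 carry 1
  0+1+1 = 0 carry 1
  1+0+1 = 0 carry 1
  0+1+1 = 0 carry 1
  1+1+1 = 1 carry 1
  1+0+1 = 0 carry 1
  1+0+1 = 0 carry 1
  0+1+1 = 0 carry 1
  0+0+1 = 1
  1+1 = 0 carry 1
  0+1+1 = 0 carry 1
  1+1+1 = 1 carry 1
  0+0+1 = 1
  1+1 = 0 carry 1
  1+1+1 = 1 carry 1
  1+1+1 = 1 carry 1
  1+1+1 = 1 carry 1
  1+0+1 = 0 carry 1
  1+1+1 = 1 carry 1
  0+1+1 = 0 carry 1
  1+1+1 = 1 carry 1
  final carry 1

0b110101110110010001000011101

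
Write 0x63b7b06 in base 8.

Expand each hex digit to 4 bits: 6=0110 3=0011 b=1011 7=0111 b=1011 0=0000 6=0110.
Group the bits in threes: 110 001 110 110 111 101 100 000 110 → 616675406.

0o616675406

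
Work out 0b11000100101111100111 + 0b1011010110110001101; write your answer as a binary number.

0b100011111100101110100

Add column by column in base 2, right to left:
  1+1 = 0 carry 1
  1+0+1 = 0 carry 1
  1+1+1 = 1 carry 1
  0+1+1 = 0 carry 1
  0+0+1 = 1
  1+0 = 1
  1+0 = 1
  1+1 = 0 carry 1
  1+1+1 = 1 carry 1
  1+0+1 = 0 carry 1
  0+1+1 = 0 carry 1
  1+1+1 = 1 carry 1
  0+0+1 = 1
  0+1 = 1
  1+0 = 1
  0+1 = 1
  0+1 = 1
  0+0 = 0
  1+1 = 0 carry 1
  1+0+1 = 0 carry 1
  final carry 1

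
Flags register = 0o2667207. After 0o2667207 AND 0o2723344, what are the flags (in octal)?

AND each oct digit independently (no carries):
  2&2=2, 6&7=6, 6&2=2, 7&3=3, 2&3=2, 0&4=0, 7&4=4

0o2623204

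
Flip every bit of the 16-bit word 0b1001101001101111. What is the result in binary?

Invert each bit: 1001101001101111 → 0110010110010000.

0b0110010110010000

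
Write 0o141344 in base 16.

0xC2E4

Each octal digit is 3 bits: 1=001 4=100 1=001 3=011 4=100 4=100.
Group the bits into nibbles: 1100 0010 1110 0100 → C2E4.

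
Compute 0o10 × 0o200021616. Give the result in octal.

Multiply each base-8 digit by 8, carrying:
  6×8 = 48 → write 0 carry 6
  1×8+6 = 14 → write 6 carry 1
  6×8+1 = 49 → write 1 carry 6
  1×8+6 = 14 → write 6 carry 1
  2×8+1 = 17 → write 1 carry 2
  0×8+2 = 2 → write 2
  0×8 = 0 → write 0
  0×8 = 0 → write 0
  2×8 = 16 → write 0 carry 2
  remaining carry: 2

0o2000216160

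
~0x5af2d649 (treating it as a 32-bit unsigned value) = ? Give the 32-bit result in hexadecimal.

Each hex digit d becomes f−d:
  5→a, a→5, f→0, 2→d, d→2, 6→9, 4→b, 9→6

0xa50d29b6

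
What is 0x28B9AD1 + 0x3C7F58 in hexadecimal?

0x2C81A29

Add column by column in base 16, right to left:
  1+8 = 9
  D+5 = 2 carry 1
  A+F+1 = A carry 1
  9+7+1 = 1 carry 1
  B+C+1 = 8 carry 1
  8+3+1 = C
  2+0 = 2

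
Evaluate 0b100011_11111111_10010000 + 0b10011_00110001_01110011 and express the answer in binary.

0b1101110011000100000011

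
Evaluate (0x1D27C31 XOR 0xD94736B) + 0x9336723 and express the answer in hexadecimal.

0x1579767D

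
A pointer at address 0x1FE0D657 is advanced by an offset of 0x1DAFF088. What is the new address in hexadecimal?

0x3D90C6DF

Add column by column in base 16, right to left:
  7+8 = F
  5+8 = D
  6+0 = 6
  D+F = C carry 1
  0+F+1 = 0 carry 1
  E+A+1 = 9 carry 1
  F+D+1 = D carry 1
  1+1+1 = 3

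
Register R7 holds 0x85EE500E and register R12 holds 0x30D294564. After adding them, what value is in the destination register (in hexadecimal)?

0x393179572

Add column by column in base 16, right to left:
  E+4 = 2 carry 1
  0+6+1 = 7
  0+5 = 5
  5+4 = 9
  E+9 = 7 carry 1
  E+2+1 = 1 carry 1
  5+D+1 = 3 carry 1
  8+0+1 = 9
  0+3 = 3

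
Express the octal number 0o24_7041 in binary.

Each octal digit is 3 bits: 2=010 4=100 7=111 0=000 4=100 1=001.

0b10100111000100001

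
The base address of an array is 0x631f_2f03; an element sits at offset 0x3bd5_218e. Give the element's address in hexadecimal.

0x9ef45091

Add column by column in base 16, right to left:
  3+e = 1 carry 1
  0+8+1 = 9
  f+1 = 0 carry 1
  2+2+1 = 5
  f+5 = 4 carry 1
  1+d+1 = f
  3+b = e
  6+3 = 9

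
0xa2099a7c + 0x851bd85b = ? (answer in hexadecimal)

0x1272572d7

Add column by column in base 16, right to left:
  c+b = 7 carry 1
  7+5+1 = d
  a+8 = 2 carry 1
  9+d+1 = 7 carry 1
  9+b+1 = 5 carry 1
  0+1+1 = 2
  2+5 = 7
  a+8 = 2 carry 1
  final carry 1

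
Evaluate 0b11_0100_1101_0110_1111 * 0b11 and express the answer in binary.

0b10011110100001001101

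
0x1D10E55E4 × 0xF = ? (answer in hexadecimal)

Multiply each base-16 digit by 15, carrying:
  4×15 = 60 → write C carry 3
  E×15+3 = 213 → write 5 carry 13
  5×15+13 = 88 → write 8 carry 5
  5×15+5 = 80 → write 0 carry 5
  E×15+5 = 215 → write 7 carry 13
  0×15+13 = 13 → write D
  1×15 = 15 → write F
  D×15 = 195 → write 3 carry 12
  1×15+12 = 27 → write B carry 1
  remaining carry: 1

0x1B3FD7085C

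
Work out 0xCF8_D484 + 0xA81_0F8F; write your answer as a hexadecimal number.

Add column by column in base 16, right to left:
  4+F = 3 carry 1
  8+8+1 = 1 carry 1
  4+F+1 = 4 carry 1
  D+0+1 = E
  8+1 = 9
  F+8 = 7 carry 1
  C+A+1 = 7 carry 1
  final carry 1

0x1779E413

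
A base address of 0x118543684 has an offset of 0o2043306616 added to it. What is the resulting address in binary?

0b100101000111000011100010000010010

0x118543684 = 0b100011000010101000011011010000100 in binary.
0o2043306616 = 0b10000100011011000110110001110 in binary.
Add column by column in base 2, right to left:
  0+0 = 0
  0+1 = 1
  1+1 = 0 carry 1
  0+1+1 = 0 carry 1
  0+0+1 = 1
  0+0 = 0
  0+0 = 0
  1+1 = 0 carry 1
  0+1+1 = 0 carry 1
  1+0+1 = 0 carry 1
  1+1+1 = 1 carry 1
  0+1+1 = 0 carry 1
  1+0+1 = 0 carry 1
  1+0+1 = 0 carry 1
  0+0+1 = 1
  0+1 = 1
  0+1 = 1
  0+0 = 0
  1+1 = 0 carry 1
  0+1+1 = 0 carry 1
  1+0+1 = 0 carry 1
  0+0+1 = 1
  1+0 = 1
  0+1 = 1
  0+0 = 0
  0+0 = 0
  0+0 = 0
  1+0 = 1
  1+1 = 0 carry 1
  0+0+1 = 1
  0+0 = 0
  0+0 = 0
  1+0 = 1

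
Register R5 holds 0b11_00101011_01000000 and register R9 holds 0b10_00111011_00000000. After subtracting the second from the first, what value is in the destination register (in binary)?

Subtract column by column in base 2:
  0-0 → 0
  0-0 → 0
  0-0 → 0
  0-0 → 0
  0-0 → 0
  0-0 → 0
  1-0 → 1
  0-0 → 0
  1-1 → 0
  1-1 → 0
  0-0 → 0
  1-1 → 0
  0-1 → 1 (borrow)
  1-1-1 → 1 (borrow)
  0-0-1 → 1 (borrow)
  0-0-1 → 1 (borrow)
  1-0-1 → 0
  1-1 → 0

0b1111000001000000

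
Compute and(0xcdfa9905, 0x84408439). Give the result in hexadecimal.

0x84408001

AND each hex digit independently (no carries):
  c&8=8, d&4=4, f&4=4, a&0=0, 9&8=8, 9&4=0, 0&3=0, 5&9=1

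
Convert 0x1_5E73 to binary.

0b10101111001110011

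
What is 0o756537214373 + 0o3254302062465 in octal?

Add column by column in base 8, right to left:
  3+5 = 0 carry 1
  7+6+1 = 6 carry 1
  3+4+1 = 0 carry 1
  4+2+1 = 7
  1+6 = 7
  2+0 = 2
  7+2 = 1 carry 1
  3+0+1 = 4
  5+3 = 0 carry 1
  6+4+1 = 3 carry 1
  5+5+1 = 3 carry 1
  7+2+1 = 2 carry 1
  0+3+1 = 4

0o4233041277060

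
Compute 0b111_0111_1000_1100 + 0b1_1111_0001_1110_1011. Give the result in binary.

Add column by column in base 2, right to left:
  0+1 = 1
  0+1 = 1
  1+0 = 1
  1+1 = 0 carry 1
  0+0+1 = 1
  0+1 = 1
  0+1 = 1
  1+1 = 0 carry 1
  1+1+1 = 1 carry 1
  1+0+1 = 0 carry 1
  1+0+1 = 0 carry 1
  0+0+1 = 1
  1+1 = 0 carry 1
  1+1+1 = 1 carry 1
  1+1+1 = 1 carry 1
  0+1+1 = 0 carry 1
  0+1+1 = 0 carry 1
  final carry 1

0b100110100101110111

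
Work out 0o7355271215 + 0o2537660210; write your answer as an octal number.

0o12115151425

Add column by column in base 8, right to left:
  5+0 = 5
  1+1 = 2
  2+2 = 4
  1+0 = 1
  7+6 = 5 carry 1
  2+6+1 = 1 carry 1
  5+7+1 = 5 carry 1
  5+3+1 = 1 carry 1
  3+5+1 = 1 carry 1
  7+2+1 = 2 carry 1
  final carry 1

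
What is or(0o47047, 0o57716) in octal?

OR each oct digit independently (no carries):
  4|5=5, 7|7=7, 0|7=7, 4|1=5, 7|6=7

0o57757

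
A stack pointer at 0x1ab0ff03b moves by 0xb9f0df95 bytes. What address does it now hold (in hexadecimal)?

0x26500cfd0

Add column by column in base 16, right to left:
  b+5 = 0 carry 1
  3+9+1 = d
  0+f = f
  f+d = c carry 1
  f+0+1 = 0 carry 1
  0+f+1 = 0 carry 1
  b+9+1 = 5 carry 1
  a+b+1 = 6 carry 1
  1+0+1 = 2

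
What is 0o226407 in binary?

0b10010110100000111

Each octal digit is 3 bits: 2=010 2=010 6=110 4=100 0=000 7=111.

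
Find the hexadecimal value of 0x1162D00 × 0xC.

0xD0A1C00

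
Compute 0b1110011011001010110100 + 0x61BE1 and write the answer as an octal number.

0b1110011011001010110100 = 0o16331264 in octal.
0x61BE1 = 0o1415741 in octal.
Add column by column in base 8, right to left:
  4+1 = 5
  6+4 = 2 carry 1
  2+7+1 = 2 carry 1
  1+5+1 = 7
  3+1 = 4
  3+4 = 7
  6+1 = 7
  1+0 = 1

0o17747225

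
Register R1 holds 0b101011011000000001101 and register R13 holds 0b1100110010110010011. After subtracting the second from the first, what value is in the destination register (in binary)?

0b11110100101001111010

Subtract column by column in base 2:
  1-1 → 0
  0-1 → 1 (borrow)
  1-0-1 → 0
  1-0 → 1
  0-1 → 1 (borrow)
  0-0-1 → 1 (borrow)
  0-0-1 → 1 (borrow)
  0-1-1 → 0 (borrow)
  0-1-1 → 0 (borrow)
  0-0-1 → 1 (borrow)
  0-1-1 → 0 (borrow)
  0-0-1 → 1 (borrow)
  1-0-1 → 0
  1-1 → 0
  0-1 → 1 (borrow)
  1-0-1 → 0
  1-0 → 1
  0-1 → 1 (borrow)
  1-1-1 → 1 (borrow)
  0-0-1 → 1 (borrow)
  1-0-1 → 0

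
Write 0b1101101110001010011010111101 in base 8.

Group the bits in threes: 001 101 101 110 001 010 011 010 111 101 → 1556123275.

0o1556123275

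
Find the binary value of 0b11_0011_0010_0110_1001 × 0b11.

0b10011001011100111011

Multiply each base-2 digit by 3, carrying:
  1×3 = 3 → write 1 carry 1
  0×3+1 = 1 → write 1
  0×3 = 0 → write 0
  1×3 = 3 → write 1 carry 1
  0×3+1 = 1 → write 1
  1×3 = 3 → write 1 carry 1
  1×3+1 = 4 → write 0 carry 2
  0×3+2 = 2 → write 0 carry 1
  0×3+1 = 1 → write 1
  1×3 = 3 → write 1 carry 1
  0×3+1 = 1 → write 1
  0×3 = 0 → write 0
  1×3 = 3 → write 1 carry 1
  1×3+1 = 4 → write 0 carry 2
  0×3+2 = 2 → write 0 carry 1
  0×3+1 = 1 → write 1
  1×3 = 3 → write 1 carry 1
  1×3+1 = 4 → write 0 carry 2
  remaining carry: 10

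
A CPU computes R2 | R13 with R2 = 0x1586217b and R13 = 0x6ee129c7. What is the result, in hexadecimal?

OR each hex digit independently (no carries):
  1|6=7, 5|e=f, 8|e=e, 6|1=7, 2|2=2, 1|9=9, 7|c=f, b|7=f

0x7fe729ff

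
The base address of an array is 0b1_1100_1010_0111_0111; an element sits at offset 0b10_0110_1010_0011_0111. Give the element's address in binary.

0b1000011010010101110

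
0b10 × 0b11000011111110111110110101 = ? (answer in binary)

Multiply each base-2 digit by 2, carrying:
  1×2 = 2 → write 0 carry 1
  0×2+1 = 1 → write 1
  1×2 = 2 → write 0 carry 1
  0×2+1 = 1 → write 1
  1×2 = 2 → write 0 carry 1
  1×2+1 = 3 → write 1 carry 1
  0×2+1 = 1 → write 1
  1×2 = 2 → write 0 carry 1
  1×2+1 = 3 → write 1 carry 1
  1×2+1 = 3 → write 1 carry 1
  1×2+1 = 3 → write 1 carry 1
  1×2+1 = 3 → write 1 carry 1
  0×2+1 = 1 → write 1
  1×2 = 2 → write 0 carry 1
  1×2+1 = 3 → write 1 carry 1
  1×2+1 = 3 → write 1 carry 1
  1×2+1 = 3 → write 1 carry 1
  1×2+1 = 3 → write 1 carry 1
  1×2+1 = 3 → write 1 carry 1
  1×2+1 = 3 → write 1 carry 1
  0×2+1 = 1 → write 1
  0×2 = 0 → write 0
  0×2 = 0 → write 0
  0×2 = 0 → write 0
  1×2 = 2 → write 0 carry 1
  1×2+1 = 3 → write 1 carry 1
  remaining carry: 1

0b110000111111101111101101010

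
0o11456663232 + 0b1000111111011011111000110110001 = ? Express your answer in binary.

0b10010100101010010101100001001011

0o11456663232 = 0b1001100101110110110011010011010 in binary.
Add column by column in base 2, right to left:
  0+1 = 1
  1+0 = 1
  0+0 = 0
  1+0 = 1
  1+1 = 0 carry 1
  0+1+1 = 0 carry 1
  0+0+1 = 1
  1+1 = 0 carry 1
  0+1+1 = 0 carry 1
  1+0+1 = 0 carry 1
  1+0+1 = 0 carry 1
  0+0+1 = 1
  0+1 = 1
  1+1 = 0 carry 1
  1+1+1 = 1 carry 1
  0+1+1 = 0 carry 1
  1+1+1 = 1 carry 1
  1+0+1 = 0 carry 1
  0+1+1 = 0 carry 1
  1+1+1 = 1 carry 1
  1+0+1 = 0 carry 1
  1+1+1 = 1 carry 1
  0+1+1 = 0 carry 1
  1+1+1 = 1 carry 1
  0+1+1 = 0 carry 1
  0+1+1 = 0 carry 1
  1+1+1 = 1 carry 1
  1+0+1 = 0 carry 1
  0+0+1 = 1
  0+0 = 0
  1+1 = 0 carry 1
  final carry 1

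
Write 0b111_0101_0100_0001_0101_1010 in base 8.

0o35240532

Group the bits in threes: 011 101 010 100 000 101 011 010 → 35240532.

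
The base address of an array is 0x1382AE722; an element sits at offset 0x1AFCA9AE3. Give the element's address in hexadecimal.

0x2E7F58205

Add column by column in base 16, right to left:
  2+3 = 5
  2+E = 0 carry 1
  7+A+1 = 2 carry 1
  E+9+1 = 8 carry 1
  A+A+1 = 5 carry 1
  2+C+1 = F
  8+F = 7 carry 1
  3+A+1 = E
  1+1 = 2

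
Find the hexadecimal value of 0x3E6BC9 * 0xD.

0x32B7935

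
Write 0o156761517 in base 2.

0b1101110111110001101001111

Each octal digit is 3 bits: 1=001 5=101 6=110 7=111 6=110 1=001 5=101 1=001 7=111.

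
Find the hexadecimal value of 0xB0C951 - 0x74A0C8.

Subtract column by column in base 16:
  1-8 → 9 (borrow)
  5-C-1 → 8 (borrow)
  9-0-1 → 8
  C-A → 2
  0-4 → C (borrow)
  B-7-1 → 3

0x3C2889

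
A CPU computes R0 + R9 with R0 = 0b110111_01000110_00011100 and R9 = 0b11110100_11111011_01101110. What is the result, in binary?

Add column by column in base 2, right to left:
  0+0 = 0
  0+1 = 1
  1+1 = 0 carry 1
  1+1+1 = 1 carry 1
  1+0+1 = 0 carry 1
  0+1+1 = 0 carry 1
  0+1+1 = 0 carry 1
  0+0+1 = 1
  0+1 = 1
  1+1 = 0 carry 1
  1+0+1 = 0 carry 1
  0+1+1 = 0 carry 1
  0+1+1 = 0 carry 1
  0+1+1 = 0 carry 1
  1+1+1 = 1 carry 1
  0+1+1 = 0 carry 1
  1+0+1 = 0 carry 1
  1+0+1 = 0 carry 1
  1+1+1 = 1 carry 1
  0+0+1 = 1
  1+1 = 0 carry 1
  1+1+1 = 1 carry 1
  0+1+1 = 0 carry 1
  0+1+1 = 0 carry 1
  final carry 1

0b1001011000100000110001010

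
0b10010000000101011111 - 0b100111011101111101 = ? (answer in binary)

0b1101000100111100010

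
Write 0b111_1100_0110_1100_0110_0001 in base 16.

Group the bits into nibbles: 0111 1100 0110 1100 0110 0001 → 7C6C61.

0x7C6C61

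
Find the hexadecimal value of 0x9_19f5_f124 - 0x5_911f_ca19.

Subtract column by column in base 16:
  4-9 → b (borrow)
  2-1-1 → 0
  1-a → 7 (borrow)
  f-c-1 → 2
  5-f → 6 (borrow)
  f-1-1 → d
  9-1 → 8
  1-9 → 8 (borrow)
  9-5-1 → 3

0x388d6270b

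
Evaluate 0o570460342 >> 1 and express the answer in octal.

0o274230161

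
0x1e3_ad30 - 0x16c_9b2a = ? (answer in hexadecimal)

0x771206

Subtract column by column in base 16:
  0-a → 6 (borrow)
  3-2-1 → 0
  d-b → 2
  a-9 → 1
  3-c → 7 (borrow)
  e-6-1 → 7
  1-1 → 0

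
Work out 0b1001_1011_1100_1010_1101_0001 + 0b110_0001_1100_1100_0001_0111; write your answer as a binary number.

0b111111011001011011101000

Add column by column in base 2, right to left:
  1+1 = 0 carry 1
  0+1+1 = 0 carry 1
  0+1+1 = 0 carry 1
  0+0+1 = 1
  1+1 = 0 carry 1
  0+0+1 = 1
  1+0 = 1
  1+0 = 1
  0+0 = 0
  1+0 = 1
  0+1 = 1
  1+1 = 0 carry 1
  0+0+1 = 1
  0+0 = 0
  1+1 = 0 carry 1
  1+1+1 = 1 carry 1
  1+1+1 = 1 carry 1
  1+0+1 = 0 carry 1
  0+0+1 = 1
  1+0 = 1
  1+0 = 1
  0+1 = 1
  0+1 = 1
  1+0 = 1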